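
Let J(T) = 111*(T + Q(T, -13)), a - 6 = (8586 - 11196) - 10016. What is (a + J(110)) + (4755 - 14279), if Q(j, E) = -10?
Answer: -11044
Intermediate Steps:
a = -12620 (a = 6 + ((8586 - 11196) - 10016) = 6 + (-2610 - 10016) = 6 - 12626 = -12620)
J(T) = -1110 + 111*T (J(T) = 111*(T - 10) = 111*(-10 + T) = -1110 + 111*T)
(a + J(110)) + (4755 - 14279) = (-12620 + (-1110 + 111*110)) + (4755 - 14279) = (-12620 + (-1110 + 12210)) - 9524 = (-12620 + 11100) - 9524 = -1520 - 9524 = -11044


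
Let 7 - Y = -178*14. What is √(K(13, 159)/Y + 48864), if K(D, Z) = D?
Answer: √6227668599/357 ≈ 221.05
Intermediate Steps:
Y = 2499 (Y = 7 - (-178)*14 = 7 - 1*(-2492) = 7 + 2492 = 2499)
√(K(13, 159)/Y + 48864) = √(13/2499 + 48864) = √(122111149/2499) = √6227668599/357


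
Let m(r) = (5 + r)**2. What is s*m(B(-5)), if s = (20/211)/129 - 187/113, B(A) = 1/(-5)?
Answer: -976837056/25631225 ≈ -38.111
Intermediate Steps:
B(A) = -1/5
s = -5087693/3075747 (s = (20*(1/211))*(1/129) - 187*1/113 = (20/211)*(1/129) - 187/113 = 20/27219 - 187/113 = -5087693/3075747 ≈ -1.6541)
s*m(B(-5)) = -5087693*(5 - 1/5)**2/3075747 = -5087693*(24/5)**2/3075747 = -5087693/3075747*576/25 = -976837056/25631225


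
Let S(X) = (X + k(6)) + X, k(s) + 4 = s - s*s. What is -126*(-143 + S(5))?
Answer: 21042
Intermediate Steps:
k(s) = -4 + s - s**2 (k(s) = -4 + (s - s*s) = -4 + (s - s**2) = -4 + s - s**2)
S(X) = -34 + 2*X (S(X) = (X + (-4 + 6 - 1*6**2)) + X = (X + (-4 + 6 - 1*36)) + X = (X + (-4 + 6 - 36)) + X = (X - 34) + X = (-34 + X) + X = -34 + 2*X)
-126*(-143 + S(5)) = -126*(-143 + (-34 + 2*5)) = -126*(-143 + (-34 + 10)) = -126*(-143 - 24) = -126*(-167) = 21042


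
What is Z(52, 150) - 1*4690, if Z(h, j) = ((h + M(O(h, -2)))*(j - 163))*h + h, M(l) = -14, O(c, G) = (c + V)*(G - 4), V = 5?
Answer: -30326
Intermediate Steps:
O(c, G) = (-4 + G)*(5 + c) (O(c, G) = (c + 5)*(G - 4) = (5 + c)*(-4 + G) = (-4 + G)*(5 + c))
Z(h, j) = h + h*(-163 + j)*(-14 + h) (Z(h, j) = ((h - 14)*(j - 163))*h + h = ((-14 + h)*(-163 + j))*h + h = ((-163 + j)*(-14 + h))*h + h = h*(-163 + j)*(-14 + h) + h = h + h*(-163 + j)*(-14 + h))
Z(52, 150) - 1*4690 = 52*(2283 - 163*52 - 14*150 + 52*150) - 1*4690 = 52*(2283 - 8476 - 2100 + 7800) - 4690 = 52*(-493) - 4690 = -25636 - 4690 = -30326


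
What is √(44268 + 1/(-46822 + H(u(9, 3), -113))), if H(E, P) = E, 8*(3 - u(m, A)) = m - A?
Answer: 4*√97039395365267/187279 ≈ 210.40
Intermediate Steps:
u(m, A) = 3 - m/8 + A/8 (u(m, A) = 3 - (m - A)/8 = 3 + (-m/8 + A/8) = 3 - m/8 + A/8)
√(44268 + 1/(-46822 + H(u(9, 3), -113))) = √(44268 + 1/(-46822 + (3 - ⅛*9 + (⅛)*3))) = √(44268 + 1/(-46822 + (3 - 9/8 + 3/8))) = √(44268 + 1/(-46822 + 9/4)) = √(44268 + 1/(-187279/4)) = √(44268 - 4/187279) = √(8290466768/187279) = 4*√97039395365267/187279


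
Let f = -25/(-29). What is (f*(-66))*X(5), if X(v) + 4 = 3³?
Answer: -37950/29 ≈ -1308.6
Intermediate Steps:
f = 25/29 (f = -25*(-1/29) = 25/29 ≈ 0.86207)
X(v) = 23 (X(v) = -4 + 3³ = -4 + 27 = 23)
(f*(-66))*X(5) = ((25/29)*(-66))*23 = -1650/29*23 = -37950/29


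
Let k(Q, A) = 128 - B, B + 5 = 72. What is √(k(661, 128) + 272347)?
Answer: 2*√68102 ≈ 521.93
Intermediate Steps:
B = 67 (B = -5 + 72 = 67)
k(Q, A) = 61 (k(Q, A) = 128 - 1*67 = 128 - 67 = 61)
√(k(661, 128) + 272347) = √(61 + 272347) = √272408 = 2*√68102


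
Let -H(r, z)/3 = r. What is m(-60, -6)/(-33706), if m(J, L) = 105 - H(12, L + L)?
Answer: -141/33706 ≈ -0.0041832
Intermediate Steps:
H(r, z) = -3*r
m(J, L) = 141 (m(J, L) = 105 - (-3)*12 = 105 - 1*(-36) = 105 + 36 = 141)
m(-60, -6)/(-33706) = 141/(-33706) = 141*(-1/33706) = -141/33706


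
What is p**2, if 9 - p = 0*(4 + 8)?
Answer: 81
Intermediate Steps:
p = 9 (p = 9 - 0*(4 + 8) = 9 - 0*12 = 9 - 1*0 = 9 + 0 = 9)
p**2 = 9**2 = 81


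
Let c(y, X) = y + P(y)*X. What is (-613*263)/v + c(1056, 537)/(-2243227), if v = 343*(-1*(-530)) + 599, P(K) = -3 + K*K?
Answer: -109581195516266/409139929303 ≈ -267.83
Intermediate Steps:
P(K) = -3 + K**2
v = 182389 (v = 343*530 + 599 = 181790 + 599 = 182389)
c(y, X) = y + X*(-3 + y**2) (c(y, X) = y + (-3 + y**2)*X = y + X*(-3 + y**2))
(-613*263)/v + c(1056, 537)/(-2243227) = -613*263/182389 + (1056 + 537*(-3 + 1056**2))/(-2243227) = -161219*1/182389 + (1056 + 537*(-3 + 1115136))*(-1/2243227) = -161219/182389 + (1056 + 537*1115133)*(-1/2243227) = -161219/182389 + (1056 + 598826421)*(-1/2243227) = -161219/182389 + 598827477*(-1/2243227) = -161219/182389 - 598827477/2243227 = -109581195516266/409139929303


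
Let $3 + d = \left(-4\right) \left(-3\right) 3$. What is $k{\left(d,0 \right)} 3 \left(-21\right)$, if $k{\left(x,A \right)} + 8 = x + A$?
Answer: $-1575$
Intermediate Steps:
$d = 33$ ($d = -3 + \left(-4\right) \left(-3\right) 3 = -3 + 12 \cdot 3 = -3 + 36 = 33$)
$k{\left(x,A \right)} = -8 + A + x$ ($k{\left(x,A \right)} = -8 + \left(x + A\right) = -8 + \left(A + x\right) = -8 + A + x$)
$k{\left(d,0 \right)} 3 \left(-21\right) = \left(-8 + 0 + 33\right) 3 \left(-21\right) = 25 \cdot 3 \left(-21\right) = 75 \left(-21\right) = -1575$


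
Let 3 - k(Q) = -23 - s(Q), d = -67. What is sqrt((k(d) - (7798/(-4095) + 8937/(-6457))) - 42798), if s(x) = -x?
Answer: I*sqrt(67698037498830310)/1259115 ≈ 206.64*I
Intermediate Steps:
k(Q) = 26 - Q (k(Q) = 3 - (-23 - (-1)*Q) = 3 - (-23 + Q) = 3 + (23 - Q) = 26 - Q)
sqrt((k(d) - (7798/(-4095) + 8937/(-6457))) - 42798) = sqrt(((26 - 1*(-67)) - (7798/(-4095) + 8937/(-6457))) - 42798) = sqrt(((26 + 67) - (7798*(-1/4095) + 8937*(-1/6457))) - 42798) = sqrt((93 - (-1114/585 - 8937/6457)) - 42798) = sqrt((93 - 1*(-12421243/3777345)) - 42798) = sqrt((93 + 12421243/3777345) - 42798) = sqrt(363714328/3777345 - 42798) = sqrt(-161299096982/3777345) = I*sqrt(67698037498830310)/1259115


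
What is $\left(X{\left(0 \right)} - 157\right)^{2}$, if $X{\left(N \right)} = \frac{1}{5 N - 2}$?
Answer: $\frac{99225}{4} \approx 24806.0$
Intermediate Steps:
$X{\left(N \right)} = \frac{1}{-2 + 5 N}$
$\left(X{\left(0 \right)} - 157\right)^{2} = \left(\frac{1}{-2 + 5 \cdot 0} - 157\right)^{2} = \left(\frac{1}{-2 + 0} - 157\right)^{2} = \left(\frac{1}{-2} - 157\right)^{2} = \left(- \frac{1}{2} - 157\right)^{2} = \left(- \frac{315}{2}\right)^{2} = \frac{99225}{4}$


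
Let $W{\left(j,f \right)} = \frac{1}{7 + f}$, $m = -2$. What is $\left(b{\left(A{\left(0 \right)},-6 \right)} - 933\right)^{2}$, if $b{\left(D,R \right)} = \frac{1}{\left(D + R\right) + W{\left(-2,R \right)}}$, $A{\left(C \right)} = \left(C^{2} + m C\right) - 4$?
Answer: $\frac{70526404}{81} \approx 8.707 \cdot 10^{5}$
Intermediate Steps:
$A{\left(C \right)} = -4 + C^{2} - 2 C$ ($A{\left(C \right)} = \left(C^{2} - 2 C\right) - 4 = -4 + C^{2} - 2 C$)
$b{\left(D,R \right)} = \frac{1}{D + R + \frac{1}{7 + R}}$ ($b{\left(D,R \right)} = \frac{1}{\left(D + R\right) + \frac{1}{7 + R}} = \frac{1}{D + R + \frac{1}{7 + R}}$)
$\left(b{\left(A{\left(0 \right)},-6 \right)} - 933\right)^{2} = \left(\frac{7 - 6}{1 + \left(7 - 6\right) \left(\left(-4 + 0^{2} - 0\right) - 6\right)} - 933\right)^{2} = \left(\frac{1}{1 + 1 \left(\left(-4 + 0 + 0\right) - 6\right)} 1 - 933\right)^{2} = \left(\frac{1}{1 + 1 \left(-4 - 6\right)} 1 - 933\right)^{2} = \left(\frac{1}{1 + 1 \left(-10\right)} 1 - 933\right)^{2} = \left(\frac{1}{1 - 10} \cdot 1 - 933\right)^{2} = \left(\frac{1}{-9} \cdot 1 - 933\right)^{2} = \left(\left(- \frac{1}{9}\right) 1 - 933\right)^{2} = \left(- \frac{1}{9} - 933\right)^{2} = \left(- \frac{8398}{9}\right)^{2} = \frac{70526404}{81}$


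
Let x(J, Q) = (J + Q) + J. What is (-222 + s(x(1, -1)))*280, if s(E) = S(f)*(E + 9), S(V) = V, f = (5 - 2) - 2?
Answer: -59360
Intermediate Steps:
f = 1 (f = 3 - 2 = 1)
x(J, Q) = Q + 2*J
s(E) = 9 + E (s(E) = 1*(E + 9) = 1*(9 + E) = 9 + E)
(-222 + s(x(1, -1)))*280 = (-222 + (9 + (-1 + 2*1)))*280 = (-222 + (9 + (-1 + 2)))*280 = (-222 + (9 + 1))*280 = (-222 + 10)*280 = -212*280 = -59360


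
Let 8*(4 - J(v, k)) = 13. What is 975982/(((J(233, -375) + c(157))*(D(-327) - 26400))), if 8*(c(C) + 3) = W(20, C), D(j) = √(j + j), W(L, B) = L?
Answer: -6870913280/348480327 - 3903928*I*√654/5227204905 ≈ -19.717 - 0.019099*I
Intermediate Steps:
J(v, k) = 19/8 (J(v, k) = 4 - ⅛*13 = 4 - 13/8 = 19/8)
D(j) = √2*√j (D(j) = √(2*j) = √2*√j)
c(C) = -½ (c(C) = -3 + (⅛)*20 = -3 + 5/2 = -½)
975982/(((J(233, -375) + c(157))*(D(-327) - 26400))) = 975982/(((19/8 - ½)*(√2*√(-327) - 26400))) = 975982/((15*(√2*(I*√327) - 26400)/8)) = 975982/((15*(I*√654 - 26400)/8)) = 975982/((15*(-26400 + I*√654)/8)) = 975982/(-49500 + 15*I*√654/8)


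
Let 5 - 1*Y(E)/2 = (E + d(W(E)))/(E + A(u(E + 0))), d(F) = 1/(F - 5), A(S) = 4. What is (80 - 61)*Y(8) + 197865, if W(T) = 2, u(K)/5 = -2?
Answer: 3564553/18 ≈ 1.9803e+5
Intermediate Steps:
u(K) = -10 (u(K) = 5*(-2) = -10)
d(F) = 1/(-5 + F)
Y(E) = 10 - 2*(-1/3 + E)/(4 + E) (Y(E) = 10 - 2*(E + 1/(-5 + 2))/(E + 4) = 10 - 2*(E + 1/(-3))/(4 + E) = 10 - 2*(E - 1/3)/(4 + E) = 10 - 2*(-1/3 + E)/(4 + E))
(80 - 61)*Y(8) + 197865 = (80 - 61)*(2*(61 + 12*8)/(3*(4 + 8))) + 197865 = 19*((2/3)*(61 + 96)/12) + 197865 = 19*((2/3)*(1/12)*157) + 197865 = 19*(157/18) + 197865 = 2983/18 + 197865 = 3564553/18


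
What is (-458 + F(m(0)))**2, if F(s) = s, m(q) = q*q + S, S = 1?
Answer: 208849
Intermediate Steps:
m(q) = 1 + q**2 (m(q) = q*q + 1 = q**2 + 1 = 1 + q**2)
(-458 + F(m(0)))**2 = (-458 + (1 + 0**2))**2 = (-458 + (1 + 0))**2 = (-458 + 1)**2 = (-457)**2 = 208849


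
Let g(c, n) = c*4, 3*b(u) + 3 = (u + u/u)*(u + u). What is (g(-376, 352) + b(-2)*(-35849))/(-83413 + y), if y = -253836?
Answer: 40361/1011747 ≈ 0.039892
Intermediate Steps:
b(u) = -1 + 2*u*(1 + u)/3 (b(u) = -1 + ((u + u/u)*(u + u))/3 = -1 + ((u + 1)*(2*u))/3 = -1 + ((1 + u)*(2*u))/3 = -1 + (2*u*(1 + u))/3 = -1 + 2*u*(1 + u)/3)
g(c, n) = 4*c
(g(-376, 352) + b(-2)*(-35849))/(-83413 + y) = (4*(-376) + (-1 + (⅔)*(-2) + (⅔)*(-2)²)*(-35849))/(-83413 - 253836) = (-1504 + (-1 - 4/3 + (⅔)*4)*(-35849))/(-337249) = (-1504 + (-1 - 4/3 + 8/3)*(-35849))*(-1/337249) = (-1504 + (⅓)*(-35849))*(-1/337249) = (-1504 - 35849/3)*(-1/337249) = -40361/3*(-1/337249) = 40361/1011747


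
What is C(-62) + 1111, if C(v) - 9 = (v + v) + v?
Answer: 934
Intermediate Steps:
C(v) = 9 + 3*v (C(v) = 9 + ((v + v) + v) = 9 + (2*v + v) = 9 + 3*v)
C(-62) + 1111 = (9 + 3*(-62)) + 1111 = (9 - 186) + 1111 = -177 + 1111 = 934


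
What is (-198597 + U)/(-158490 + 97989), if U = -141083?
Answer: 339680/60501 ≈ 5.6145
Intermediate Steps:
(-198597 + U)/(-158490 + 97989) = (-198597 - 141083)/(-158490 + 97989) = -339680/(-60501) = -339680*(-1/60501) = 339680/60501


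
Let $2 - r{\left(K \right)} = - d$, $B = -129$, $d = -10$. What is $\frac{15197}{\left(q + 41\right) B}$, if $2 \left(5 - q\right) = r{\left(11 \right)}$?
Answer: $- \frac{15197}{6450} \approx -2.3561$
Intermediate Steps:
$r{\left(K \right)} = -8$ ($r{\left(K \right)} = 2 - \left(-1\right) \left(-10\right) = 2 - 10 = -8$)
$q = 9$ ($q = 5 - -4 = 5 + 4 = 9$)
$\frac{15197}{\left(q + 41\right) B} = \frac{15197}{\left(9 + 41\right) \left(-129\right)} = \frac{15197}{50 \left(-129\right)} = \frac{15197}{-6450} = 15197 \left(- \frac{1}{6450}\right) = - \frac{15197}{6450}$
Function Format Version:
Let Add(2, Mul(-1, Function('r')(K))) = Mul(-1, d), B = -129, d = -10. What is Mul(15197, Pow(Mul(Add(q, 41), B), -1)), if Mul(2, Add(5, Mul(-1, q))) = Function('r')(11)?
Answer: Rational(-15197, 6450) ≈ -2.3561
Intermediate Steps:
Function('r')(K) = -8 (Function('r')(K) = Add(2, Mul(-1, Mul(-1, -10))) = Add(2, Mul(-1, 10)) = Add(2, -10) = -8)
q = 9 (q = Add(5, Mul(Rational(-1, 2), -8)) = Add(5, 4) = 9)
Mul(15197, Pow(Mul(Add(q, 41), B), -1)) = Mul(15197, Pow(Mul(Add(9, 41), -129), -1)) = Mul(15197, Pow(Mul(50, -129), -1)) = Mul(15197, Pow(-6450, -1)) = Mul(15197, Rational(-1, 6450)) = Rational(-15197, 6450)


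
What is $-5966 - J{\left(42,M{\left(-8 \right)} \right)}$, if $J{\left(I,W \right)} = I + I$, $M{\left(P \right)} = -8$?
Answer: $-6050$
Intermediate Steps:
$J{\left(I,W \right)} = 2 I$
$-5966 - J{\left(42,M{\left(-8 \right)} \right)} = -5966 - 2 \cdot 42 = -5966 - 84 = -6050$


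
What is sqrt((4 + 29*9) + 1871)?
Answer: 2*sqrt(534) ≈ 46.217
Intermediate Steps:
sqrt((4 + 29*9) + 1871) = sqrt((4 + 261) + 1871) = sqrt(265 + 1871) = sqrt(2136) = 2*sqrt(534)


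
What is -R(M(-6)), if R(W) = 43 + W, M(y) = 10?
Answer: -53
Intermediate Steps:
-R(M(-6)) = -(43 + 10) = -1*53 = -53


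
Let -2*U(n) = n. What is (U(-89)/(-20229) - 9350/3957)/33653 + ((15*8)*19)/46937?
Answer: 123898231980261/2554314561897934 ≈ 0.048505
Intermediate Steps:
U(n) = -n/2
(U(-89)/(-20229) - 9350/3957)/33653 + ((15*8)*19)/46937 = (-½*(-89)/(-20229) - 9350/3957)/33653 + ((15*8)*19)/46937 = ((89/2)*(-1/20229) - 9350*1/3957)*(1/33653) + (120*19)*(1/46937) = (-89/40458 - 9350/3957)*(1/33653) + 2280*(1/46937) = -42070497/17788034*1/33653 + 2280/46937 = -42070497/598620708202 + 2280/46937 = 123898231980261/2554314561897934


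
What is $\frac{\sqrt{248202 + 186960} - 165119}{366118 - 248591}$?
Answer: $- \frac{165119}{117527} + \frac{\sqrt{435162}}{117527} \approx -1.3993$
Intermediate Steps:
$\frac{\sqrt{248202 + 186960} - 165119}{366118 - 248591} = \frac{\sqrt{435162} - 165119}{117527} = \left(-165119 + \sqrt{435162}\right) \frac{1}{117527} = - \frac{165119}{117527} + \frac{\sqrt{435162}}{117527}$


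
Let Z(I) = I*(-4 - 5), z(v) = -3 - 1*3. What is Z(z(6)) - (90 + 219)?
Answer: -255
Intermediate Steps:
z(v) = -6 (z(v) = -3 - 3 = -6)
Z(I) = -9*I (Z(I) = I*(-9) = -9*I)
Z(z(6)) - (90 + 219) = -9*(-6) - (90 + 219) = 54 - 1*309 = 54 - 309 = -255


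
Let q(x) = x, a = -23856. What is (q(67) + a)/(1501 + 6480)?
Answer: -23789/7981 ≈ -2.9807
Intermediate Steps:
(q(67) + a)/(1501 + 6480) = (67 - 23856)/(1501 + 6480) = -23789/7981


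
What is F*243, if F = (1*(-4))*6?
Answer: -5832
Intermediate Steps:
F = -24 (F = -4*6 = -24)
F*243 = -24*243 = -5832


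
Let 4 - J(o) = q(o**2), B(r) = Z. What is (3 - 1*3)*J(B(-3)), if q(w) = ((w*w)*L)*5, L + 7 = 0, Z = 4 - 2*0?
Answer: 0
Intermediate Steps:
Z = 4 (Z = 4 + 0 = 4)
L = -7 (L = -7 + 0 = -7)
B(r) = 4
q(w) = -35*w**2 (q(w) = ((w*w)*(-7))*5 = (w**2*(-7))*5 = -7*w**2*5 = -35*w**2)
J(o) = 4 + 35*o**4 (J(o) = 4 - (-35)*(o**2)**2 = 4 - (-35)*o**4 = 4 + 35*o**4)
(3 - 1*3)*J(B(-3)) = (3 - 1*3)*(4 + 35*4**4) = (3 - 3)*(4 + 35*256) = 0*(4 + 8960) = 0*8964 = 0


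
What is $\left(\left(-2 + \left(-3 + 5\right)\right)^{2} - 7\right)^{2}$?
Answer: $49$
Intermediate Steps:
$\left(\left(-2 + \left(-3 + 5\right)\right)^{2} - 7\right)^{2} = \left(\left(-2 + 2\right)^{2} - 7\right)^{2} = \left(0^{2} - 7\right)^{2} = \left(0 - 7\right)^{2} = \left(-7\right)^{2} = 49$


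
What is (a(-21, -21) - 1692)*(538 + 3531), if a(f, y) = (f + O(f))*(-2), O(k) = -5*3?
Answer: -6591780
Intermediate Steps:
O(k) = -15
a(f, y) = 30 - 2*f (a(f, y) = (f - 15)*(-2) = (-15 + f)*(-2) = 30 - 2*f)
(a(-21, -21) - 1692)*(538 + 3531) = ((30 - 2*(-21)) - 1692)*(538 + 3531) = ((30 + 42) - 1692)*4069 = (72 - 1692)*4069 = -1620*4069 = -6591780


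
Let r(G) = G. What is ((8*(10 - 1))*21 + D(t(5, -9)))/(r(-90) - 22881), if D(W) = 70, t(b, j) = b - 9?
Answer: -1582/22971 ≈ -0.068869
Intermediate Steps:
t(b, j) = -9 + b
((8*(10 - 1))*21 + D(t(5, -9)))/(r(-90) - 22881) = ((8*(10 - 1))*21 + 70)/(-90 - 22881) = ((8*9)*21 + 70)/(-22971) = (72*21 + 70)*(-1/22971) = (1512 + 70)*(-1/22971) = 1582*(-1/22971) = -1582/22971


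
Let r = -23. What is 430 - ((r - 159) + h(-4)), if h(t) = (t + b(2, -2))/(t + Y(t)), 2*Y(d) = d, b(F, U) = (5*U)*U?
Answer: 1844/3 ≈ 614.67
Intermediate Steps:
b(F, U) = 5*U**2
Y(d) = d/2
h(t) = 2*(20 + t)/(3*t) (h(t) = (t + 5*(-2)**2)/(t + t/2) = (t + 5*4)/((3*t/2)) = (t + 20)*(2/(3*t)) = (20 + t)*(2/(3*t)) = 2*(20 + t)/(3*t))
430 - ((r - 159) + h(-4)) = 430 - ((-23 - 159) + (2/3)*(20 - 4)/(-4)) = 430 - (-182 + (2/3)*(-1/4)*16) = 430 - (-182 - 8/3) = 430 - 1*(-554/3) = 430 + 554/3 = 1844/3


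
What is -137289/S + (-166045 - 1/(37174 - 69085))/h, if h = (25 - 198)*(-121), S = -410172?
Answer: -693884900501887/91330669873212 ≈ -7.5975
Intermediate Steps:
h = 20933 (h = -173*(-121) = 20933)
-137289/S + (-166045 - 1/(37174 - 69085))/h = -137289/(-410172) + (-166045 - 1/(37174 - 69085))/20933 = -137289*(-1/410172) + (-166045 - 1/(-31911))*(1/20933) = 45763/136724 + (-166045 - 1*(-1/31911))*(1/20933) = 45763/136724 + (-166045 + 1/31911)*(1/20933) = 45763/136724 - 5298661994/31911*1/20933 = 45763/136724 - 5298661994/667992963 = -693884900501887/91330669873212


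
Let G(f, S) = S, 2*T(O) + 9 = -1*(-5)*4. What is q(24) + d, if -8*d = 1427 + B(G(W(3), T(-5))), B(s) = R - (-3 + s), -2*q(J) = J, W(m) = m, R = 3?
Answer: -3047/16 ≈ -190.44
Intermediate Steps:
T(O) = 11/2 (T(O) = -9/2 + (-1*(-5)*4)/2 = -9/2 + (5*4)/2 = -9/2 + (½)*20 = -9/2 + 10 = 11/2)
q(J) = -J/2
B(s) = 6 - s (B(s) = 3 - (-3 + s) = 3 + (3 - s) = 6 - s)
d = -2855/16 (d = -(1427 + (6 - 1*11/2))/8 = -(1427 + (6 - 11/2))/8 = -(1427 + ½)/8 = -⅛*2855/2 = -2855/16 ≈ -178.44)
q(24) + d = -½*24 - 2855/16 = -12 - 2855/16 = -3047/16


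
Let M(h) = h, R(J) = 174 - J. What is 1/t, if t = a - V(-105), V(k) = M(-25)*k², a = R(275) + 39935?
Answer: 1/315459 ≈ 3.1700e-6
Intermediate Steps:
a = 39834 (a = (174 - 1*275) + 39935 = (174 - 275) + 39935 = -101 + 39935 = 39834)
V(k) = -25*k²
t = 315459 (t = 39834 - (-25)*(-105)² = 39834 - (-25)*11025 = 39834 - 1*(-275625) = 39834 + 275625 = 315459)
1/t = 1/315459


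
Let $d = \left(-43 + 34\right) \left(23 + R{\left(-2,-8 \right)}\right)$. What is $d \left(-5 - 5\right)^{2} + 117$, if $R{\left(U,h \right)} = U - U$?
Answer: $-20583$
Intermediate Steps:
$R{\left(U,h \right)} = 0$
$d = -207$ ($d = \left(-43 + 34\right) \left(23 + 0\right) = \left(-9\right) 23 = -207$)
$d \left(-5 - 5\right)^{2} + 117 = - 207 \left(-5 - 5\right)^{2} + 117 = - 207 \left(-10\right)^{2} + 117 = \left(-207\right) 100 + 117 = -20700 + 117 = -20583$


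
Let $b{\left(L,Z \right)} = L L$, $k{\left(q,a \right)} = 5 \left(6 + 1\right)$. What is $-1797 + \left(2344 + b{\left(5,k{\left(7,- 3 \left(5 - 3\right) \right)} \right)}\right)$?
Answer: $572$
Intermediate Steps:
$k{\left(q,a \right)} = 35$ ($k{\left(q,a \right)} = 5 \cdot 7 = 35$)
$b{\left(L,Z \right)} = L^{2}$
$-1797 + \left(2344 + b{\left(5,k{\left(7,- 3 \left(5 - 3\right) \right)} \right)}\right) = -1797 + \left(2344 + 5^{2}\right) = -1797 + \left(2344 + 25\right) = -1797 + 2369 = 572$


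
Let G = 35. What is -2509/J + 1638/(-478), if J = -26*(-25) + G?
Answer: -1160666/163715 ≈ -7.0896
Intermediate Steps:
J = 685 (J = -26*(-25) + 35 = 650 + 35 = 685)
-2509/J + 1638/(-478) = -2509/685 + 1638/(-478) = -2509*1/685 + 1638*(-1/478) = -2509/685 - 819/239 = -1160666/163715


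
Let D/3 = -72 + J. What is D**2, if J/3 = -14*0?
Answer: 46656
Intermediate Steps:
J = 0 (J = 3*(-14*0) = 3*0 = 0)
D = -216 (D = 3*(-72 + 0) = 3*(-72) = -216)
D**2 = (-216)**2 = 46656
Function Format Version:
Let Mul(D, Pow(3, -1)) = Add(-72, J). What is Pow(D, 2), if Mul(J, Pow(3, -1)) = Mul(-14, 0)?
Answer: 46656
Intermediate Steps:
J = 0 (J = Mul(3, Mul(-14, 0)) = Mul(3, 0) = 0)
D = -216 (D = Mul(3, Add(-72, 0)) = Mul(3, -72) = -216)
Pow(D, 2) = Pow(-216, 2) = 46656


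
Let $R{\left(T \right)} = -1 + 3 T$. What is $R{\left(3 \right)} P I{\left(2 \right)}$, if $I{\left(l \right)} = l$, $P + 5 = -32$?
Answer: $-592$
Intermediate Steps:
$P = -37$ ($P = -5 - 32 = -37$)
$R{\left(3 \right)} P I{\left(2 \right)} = \left(-1 + 3 \cdot 3\right) \left(-37\right) 2 = \left(-1 + 9\right) \left(-37\right) 2 = 8 \left(-37\right) 2 = \left(-296\right) 2 = -592$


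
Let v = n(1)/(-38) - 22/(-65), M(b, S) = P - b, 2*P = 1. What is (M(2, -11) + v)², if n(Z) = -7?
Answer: 1456849/1525225 ≈ 0.95517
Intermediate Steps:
P = ½ (P = (½)*1 = ½ ≈ 0.50000)
M(b, S) = ½ - b
v = 1291/2470 (v = -7/(-38) - 22/(-65) = -7*(-1/38) - 22*(-1/65) = 7/38 + 22/65 = 1291/2470 ≈ 0.52267)
(M(2, -11) + v)² = ((½ - 1*2) + 1291/2470)² = ((½ - 2) + 1291/2470)² = (-3/2 + 1291/2470)² = (-1207/1235)² = 1456849/1525225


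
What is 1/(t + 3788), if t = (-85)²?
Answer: 1/11013 ≈ 9.0802e-5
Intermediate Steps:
t = 7225
1/(t + 3788) = 1/(7225 + 3788) = 1/11013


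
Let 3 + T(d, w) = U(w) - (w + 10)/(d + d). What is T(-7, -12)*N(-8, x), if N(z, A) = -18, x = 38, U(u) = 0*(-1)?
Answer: 396/7 ≈ 56.571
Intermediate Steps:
U(u) = 0
T(d, w) = -3 - (10 + w)/(2*d) (T(d, w) = -3 + (0 - (w + 10)/(d + d)) = -3 + (0 - (10 + w)/(2*d)) = -3 - (10 + w)/(2*d))
T(-7, -12)*N(-8, x) = ((1/2)*(-10 - 1*(-12) - 6*(-7))/(-7))*(-18) = ((1/2)*(-1/7)*(-10 + 12 + 42))*(-18) = ((1/2)*(-1/7)*44)*(-18) = -22/7*(-18) = 396/7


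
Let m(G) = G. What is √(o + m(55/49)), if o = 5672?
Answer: 3*√30887/7 ≈ 75.320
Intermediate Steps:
√(o + m(55/49)) = √(5672 + 55/49) = √(277983/49) = 3*√30887/7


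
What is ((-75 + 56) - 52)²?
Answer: 5041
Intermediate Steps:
((-75 + 56) - 52)² = (-19 - 52)² = (-71)² = 5041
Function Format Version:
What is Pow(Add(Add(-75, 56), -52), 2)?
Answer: 5041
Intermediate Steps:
Pow(Add(Add(-75, 56), -52), 2) = Pow(Add(-19, -52), 2) = Pow(-71, 2) = 5041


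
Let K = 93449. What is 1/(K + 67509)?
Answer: 1/160958 ≈ 6.2128e-6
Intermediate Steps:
1/(K + 67509) = 1/(93449 + 67509) = 1/160958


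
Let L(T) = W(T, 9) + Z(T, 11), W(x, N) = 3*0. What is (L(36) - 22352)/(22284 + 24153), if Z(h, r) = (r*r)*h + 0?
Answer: -17996/46437 ≈ -0.38754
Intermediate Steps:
Z(h, r) = h*r² (Z(h, r) = r²*h + 0 = h*r² + 0 = h*r²)
W(x, N) = 0
L(T) = 121*T (L(T) = 0 + T*11² = 0 + T*121 = 0 + 121*T = 121*T)
(L(36) - 22352)/(22284 + 24153) = (121*36 - 22352)/(22284 + 24153) = (4356 - 22352)/46437 = -17996*1/46437 = -17996/46437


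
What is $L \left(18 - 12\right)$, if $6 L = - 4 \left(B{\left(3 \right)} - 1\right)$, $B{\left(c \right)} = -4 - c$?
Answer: $32$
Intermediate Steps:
$L = \frac{16}{3}$ ($L = \frac{\left(-4\right) \left(\left(-4 - 3\right) - 1\right)}{6} = \frac{\left(-4\right) \left(-7 - 1\right)}{6} = \frac{\left(-4\right) \left(-8\right)}{6} = \frac{1}{6} \cdot 32 = \frac{16}{3} \approx 5.3333$)
$L \left(18 - 12\right) = \frac{16 \left(18 - 12\right)}{3} = \frac{16}{3} \cdot 6 = 32$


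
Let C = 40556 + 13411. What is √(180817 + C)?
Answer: 4*√14674 ≈ 484.54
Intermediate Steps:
C = 53967
√(180817 + C) = √(180817 + 53967) = √234784 = 4*√14674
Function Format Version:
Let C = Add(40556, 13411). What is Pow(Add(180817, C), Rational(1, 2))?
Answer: Mul(4, Pow(14674, Rational(1, 2))) ≈ 484.54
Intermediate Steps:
C = 53967
Pow(Add(180817, C), Rational(1, 2)) = Pow(Add(180817, 53967), Rational(1, 2)) = Pow(234784, Rational(1, 2)) = Mul(4, Pow(14674, Rational(1, 2)))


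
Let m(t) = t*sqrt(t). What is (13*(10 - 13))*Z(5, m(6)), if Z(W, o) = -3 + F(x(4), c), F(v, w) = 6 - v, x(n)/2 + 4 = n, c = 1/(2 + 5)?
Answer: -117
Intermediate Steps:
c = 1/7 ≈ 0.14286
x(n) = -8 + 2*n
m(t) = t**(3/2)
Z(W, o) = 3 (Z(W, o) = -3 + (6 - (-8 + 2*4)) = -3 + (6 - (-8 + 8)) = -3 + (6 - 1*0) = -3 + (6 + 0) = -3 + 6 = 3)
(13*(10 - 13))*Z(5, m(6)) = (13*(10 - 13))*3 = (13*(-3))*3 = -39*3 = -117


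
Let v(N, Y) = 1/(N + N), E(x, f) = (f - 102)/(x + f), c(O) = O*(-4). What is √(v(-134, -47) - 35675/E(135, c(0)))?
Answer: √245021945387/2278 ≈ 217.29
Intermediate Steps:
c(O) = -4*O
E(x, f) = (-102 + f)/(f + x)
v(N, Y) = 1/(2*N)
√(v(-134, -47) - 35675/E(135, c(0))) = √((½)/(-134) - 35675*(-4*0 + 135)/(-102 - 4*0)) = √((½)*(-1/134) - 35675*(0 + 135)/(-102 + 0)) = √(-1/268 - 35675/(-102/135)) = √(-1/268 - 35675/((1/135)*(-102))) = √(-1/268 - 35675/(-34/45)) = √(-1/268 - 35675*(-45/34)) = √(-1/268 + 1605375/34) = √(215120233/4556) = √245021945387/2278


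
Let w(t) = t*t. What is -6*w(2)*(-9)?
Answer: 216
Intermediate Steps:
w(t) = t**2
-6*w(2)*(-9) = -6*2**2*(-9) = -6*4*(-9) = -24*(-9) = 216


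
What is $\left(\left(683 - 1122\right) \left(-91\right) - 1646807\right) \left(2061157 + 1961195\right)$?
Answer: $-6463348490016$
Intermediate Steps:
$\left(\left(683 - 1122\right) \left(-91\right) - 1646807\right) \left(2061157 + 1961195\right) = \left(\left(-439\right) \left(-91\right) - 1646807\right) 4022352 = \left(39949 - 1646807\right) 4022352 = \left(-1606858\right) 4022352 = -6463348490016$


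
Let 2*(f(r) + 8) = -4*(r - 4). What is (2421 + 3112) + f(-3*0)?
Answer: 5533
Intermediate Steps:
f(r) = -2*r (f(r) = -8 + (-4*(r - 4))/2 = -8 + (-4*(-4 + r))/2 = -8 + (16 - 4*r)/2 = -8 + (8 - 2*r) = -2*r)
(2421 + 3112) + f(-3*0) = (2421 + 3112) - (-6)*0 = 5533 - 2*0 = 5533 + 0 = 5533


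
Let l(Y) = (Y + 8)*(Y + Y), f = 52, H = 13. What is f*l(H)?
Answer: 28392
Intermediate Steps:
l(Y) = 2*Y*(8 + Y) (l(Y) = (8 + Y)*(2*Y) = 2*Y*(8 + Y))
f*l(H) = 52*(2*13*(8 + 13)) = 52*(2*13*21) = 52*546 = 28392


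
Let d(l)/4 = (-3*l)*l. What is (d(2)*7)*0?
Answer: 0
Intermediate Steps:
d(l) = -12*l² (d(l) = 4*((-3*l)*l) = 4*(-3*l²) = -12*l²)
(d(2)*7)*0 = (-12*2²*7)*0 = (-12*4*7)*0 = -48*7*0 = -336*0 = 0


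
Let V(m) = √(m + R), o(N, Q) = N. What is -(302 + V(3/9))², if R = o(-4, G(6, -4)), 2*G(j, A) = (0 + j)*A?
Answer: -(906 + I*√33)²/9 ≈ -91200.0 - 1156.6*I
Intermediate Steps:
G(j, A) = A*j/2 (G(j, A) = ((0 + j)*A)/2 = (j*A)/2 = (A*j)/2 = A*j/2)
R = -4
V(m) = √(-4 + m) (V(m) = √(m - 4) = √(-4 + m))
-(302 + V(3/9))² = -(302 + √(-4 + 3/9))² = -(302 + √(-4 + 3*(⅑)))² = -(302 + √(-4 + ⅓))² = -(302 + √(-11/3))² = -(302 + I*√33/3)²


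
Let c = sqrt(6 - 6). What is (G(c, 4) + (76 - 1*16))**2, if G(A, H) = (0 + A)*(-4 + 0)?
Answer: 3600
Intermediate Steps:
c = 0 (c = sqrt(0) = 0)
G(A, H) = -4*A (G(A, H) = A*(-4) = -4*A)
(G(c, 4) + (76 - 1*16))**2 = (-4*0 + (76 - 1*16))**2 = (0 + (76 - 16))**2 = (0 + 60)**2 = 60**2 = 3600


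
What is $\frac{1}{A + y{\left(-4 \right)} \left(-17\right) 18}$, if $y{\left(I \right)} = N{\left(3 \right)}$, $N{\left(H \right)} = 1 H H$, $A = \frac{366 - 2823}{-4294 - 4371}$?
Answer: $- \frac{8665}{23860953} \approx -0.00036315$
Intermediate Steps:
$A = \frac{2457}{8665}$ ($A = - \frac{2457}{-8665} = \left(-2457\right) \left(- \frac{1}{8665}\right) = \frac{2457}{8665} \approx 0.28355$)
$N{\left(H \right)} = H^{2}$ ($N{\left(H \right)} = H H = H^{2}$)
$y{\left(I \right)} = 9$ ($y{\left(I \right)} = 3^{2} = 9$)
$\frac{1}{A + y{\left(-4 \right)} \left(-17\right) 18} = \frac{1}{\frac{2457}{8665} + 9 \left(-17\right) 18} = \frac{1}{\frac{2457}{8665} - 2754} = \frac{1}{- \frac{23860953}{8665}} = - \frac{8665}{23860953}$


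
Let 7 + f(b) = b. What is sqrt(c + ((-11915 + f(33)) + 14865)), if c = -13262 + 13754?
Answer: 34*sqrt(3) ≈ 58.890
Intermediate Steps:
f(b) = -7 + b
c = 492
sqrt(c + ((-11915 + f(33)) + 14865)) = sqrt(492 + ((-11915 + (-7 + 33)) + 14865)) = sqrt(492 + ((-11915 + 26) + 14865)) = sqrt(492 + (-11889 + 14865)) = sqrt(492 + 2976) = sqrt(3468) = 34*sqrt(3)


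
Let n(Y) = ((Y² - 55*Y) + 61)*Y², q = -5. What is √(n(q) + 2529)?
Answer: √11554 ≈ 107.49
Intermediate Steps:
n(Y) = Y²*(61 + Y² - 55*Y) (n(Y) = (61 + Y² - 55*Y)*Y² = Y²*(61 + Y² - 55*Y))
√(n(q) + 2529) = √((-5)²*(61 + (-5)² - 55*(-5)) + 2529) = √(25*(61 + 25 + 275) + 2529) = √(25*361 + 2529) = √(9025 + 2529) = √11554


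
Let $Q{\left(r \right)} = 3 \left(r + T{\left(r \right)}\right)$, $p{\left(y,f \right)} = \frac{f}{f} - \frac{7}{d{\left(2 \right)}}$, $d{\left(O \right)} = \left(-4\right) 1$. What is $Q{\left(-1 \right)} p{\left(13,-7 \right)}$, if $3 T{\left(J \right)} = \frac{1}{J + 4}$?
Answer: $- \frac{22}{3} \approx -7.3333$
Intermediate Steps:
$d{\left(O \right)} = -4$
$p{\left(y,f \right)} = \frac{11}{4}$ ($p{\left(y,f \right)} = \frac{f}{f} - \frac{7}{-4} = 1 - - \frac{7}{4} = 1 + \frac{7}{4} = \frac{11}{4}$)
$T{\left(J \right)} = \frac{1}{3 \left(4 + J\right)}$ ($T{\left(J \right)} = \frac{1}{3 \left(J + 4\right)} = \frac{1}{3 \left(4 + J\right)}$)
$Q{\left(r \right)} = \frac{1}{4 + r} + 3 r$ ($Q{\left(r \right)} = 3 \left(r + \frac{1}{3 \left(4 + r\right)}\right) = \frac{1}{4 + r} + 3 r$)
$Q{\left(-1 \right)} p{\left(13,-7 \right)} = \frac{1 + 3 \left(-1\right) \left(4 - 1\right)}{4 - 1} \cdot \frac{11}{4} = \frac{1 + 3 \left(-1\right) 3}{3} \cdot \frac{11}{4} = \frac{1 - 9}{3} \cdot \frac{11}{4} = \frac{1}{3} \left(-8\right) \frac{11}{4} = \left(- \frac{8}{3}\right) \frac{11}{4} = - \frac{22}{3}$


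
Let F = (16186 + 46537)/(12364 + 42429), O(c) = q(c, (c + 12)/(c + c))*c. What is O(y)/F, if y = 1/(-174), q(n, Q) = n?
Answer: 54793/1899001548 ≈ 2.8854e-5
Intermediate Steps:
y = -1/174 ≈ -0.0057471
O(c) = c² (O(c) = c*c = c²)
F = 62723/54793 ≈ 1.1447
O(y)/F = (-1/174)²/(62723/54793) = (1/30276)*(54793/62723) = 54793/1899001548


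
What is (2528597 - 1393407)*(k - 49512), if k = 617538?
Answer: 644817434940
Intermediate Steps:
(2528597 - 1393407)*(k - 49512) = (2528597 - 1393407)*(617538 - 49512) = 1135190*568026 = 644817434940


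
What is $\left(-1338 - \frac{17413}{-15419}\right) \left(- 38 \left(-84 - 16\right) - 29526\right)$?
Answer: $\frac{530295414734}{15419} \approx 3.4392 \cdot 10^{7}$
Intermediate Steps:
$\left(-1338 - \frac{17413}{-15419}\right) \left(- 38 \left(-84 - 16\right) - 29526\right) = \left(-1338 - - \frac{17413}{15419}\right) \left(\left(-38\right) \left(-100\right) - 29526\right) = \left(-1338 + \frac{17413}{15419}\right) \left(3800 - 29526\right) = \left(- \frac{20613209}{15419}\right) \left(-25726\right) = \frac{530295414734}{15419}$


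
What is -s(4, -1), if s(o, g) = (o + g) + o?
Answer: -7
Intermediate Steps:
s(o, g) = g + 2*o (s(o, g) = (g + o) + o = g + 2*o)
-s(4, -1) = -(-1 + 2*4) = -(-1 + 8) = -1*7 = -7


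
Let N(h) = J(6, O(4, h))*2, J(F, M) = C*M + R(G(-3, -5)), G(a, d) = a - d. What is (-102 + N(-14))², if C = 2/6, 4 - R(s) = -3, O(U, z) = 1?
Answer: 68644/9 ≈ 7627.1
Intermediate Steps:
R(s) = 7 (R(s) = 4 - 1*(-3) = 4 + 3 = 7)
C = ⅓ (C = 2*(⅙) = ⅓ ≈ 0.33333)
J(F, M) = 7 + M/3 (J(F, M) = M/3 + 7 = 7 + M/3)
N(h) = 44/3 (N(h) = (7 + (⅓)*1)*2 = (7 + ⅓)*2 = (22/3)*2 = 44/3)
(-102 + N(-14))² = (-102 + 44/3)² = (-262/3)² = 68644/9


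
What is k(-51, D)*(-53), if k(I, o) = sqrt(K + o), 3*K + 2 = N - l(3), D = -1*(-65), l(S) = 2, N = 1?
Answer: -424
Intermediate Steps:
D = 65
K = -1 (K = -2/3 + (1 - 1*2)/3 = -2/3 + (1 - 2)/3 = -2/3 + (1/3)*(-1) = -2/3 - 1/3 = -1)
k(I, o) = sqrt(-1 + o)
k(-51, D)*(-53) = sqrt(-1 + 65)*(-53) = sqrt(64)*(-53) = 8*(-53) = -424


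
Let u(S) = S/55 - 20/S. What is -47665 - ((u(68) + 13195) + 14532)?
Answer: -70492401/935 ≈ -75393.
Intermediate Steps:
u(S) = -20/S + S/55 (u(S) = S*(1/55) - 20/S = S/55 - 20/S = -20/S + S/55)
-47665 - ((u(68) + 13195) + 14532) = -47665 - (((-20/68 + (1/55)*68) + 13195) + 14532) = -47665 - (((-20*1/68 + 68/55) + 13195) + 14532) = -47665 - (((-5/17 + 68/55) + 13195) + 14532) = -47665 - ((881/935 + 13195) + 14532) = -47665 - (12338206/935 + 14532) = -47665 - 1*25925626/935 = -47665 - 25925626/935 = -70492401/935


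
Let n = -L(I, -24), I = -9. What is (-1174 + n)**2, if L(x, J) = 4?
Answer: 1387684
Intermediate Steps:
n = -4 (n = -1*4 = -4)
(-1174 + n)**2 = (-1174 - 4)**2 = (-1178)**2 = 1387684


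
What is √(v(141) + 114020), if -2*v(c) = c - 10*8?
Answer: 3*√50662/2 ≈ 337.62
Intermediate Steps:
v(c) = 40 - c/2 (v(c) = -(c - 10*8)/2 = -(c - 80)/2 = -(-80 + c)/2 = 40 - c/2)
√(v(141) + 114020) = √((40 - ½*141) + 114020) = √((40 - 141/2) + 114020) = √(-61/2 + 114020) = √(227979/2) = 3*√50662/2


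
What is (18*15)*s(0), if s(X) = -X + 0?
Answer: 0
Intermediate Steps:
s(X) = -X
(18*15)*s(0) = (18*15)*(-1*0) = 270*0 = 0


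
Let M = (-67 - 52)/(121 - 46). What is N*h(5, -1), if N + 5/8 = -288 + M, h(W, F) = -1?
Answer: 174127/600 ≈ 290.21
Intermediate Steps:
M = -119/75 ≈ -1.5867
N = -174127/600 (N = -5/8 + (-288 - 119/75) = -5/8 - 21719/75 = -174127/600 ≈ -290.21)
N*h(5, -1) = -174127/600*(-1) = 174127/600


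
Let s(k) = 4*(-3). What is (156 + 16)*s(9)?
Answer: -2064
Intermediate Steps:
s(k) = -12
(156 + 16)*s(9) = (156 + 16)*(-12) = 172*(-12) = -2064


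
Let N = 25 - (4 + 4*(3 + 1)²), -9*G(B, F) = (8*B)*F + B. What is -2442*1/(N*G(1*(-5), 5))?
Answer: 21978/8815 ≈ 2.4933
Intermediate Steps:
G(B, F) = -B/9 - 8*B*F/9 (G(B, F) = -((8*B)*F + B)/9 = -(8*B*F + B)/9 = -(B + 8*B*F)/9 = -B/9 - 8*B*F/9)
N = -43 (N = 25 - (4 + 4*4²) = 25 - (4 + 4*16) = 25 - (4 + 64) = 25 - 1*68 = 25 - 68 = -43)
-2442*1/(N*G(1*(-5), 5)) = -2442*(-9/(215*(1 + 8*5))) = -2442*(-9/(215*(1 + 40))) = -2442/(-⅑*(-5)*41*(-43)) = -2442/((205/9)*(-43)) = -2442/(-8815/9) = -2442*(-9/8815) = 21978/8815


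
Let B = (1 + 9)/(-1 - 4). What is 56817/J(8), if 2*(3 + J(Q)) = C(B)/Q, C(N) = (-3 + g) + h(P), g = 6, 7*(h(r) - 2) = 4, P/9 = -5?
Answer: -707056/33 ≈ -21426.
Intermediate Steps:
P = -45 (P = 9*(-5) = -45)
h(r) = 18/7 (h(r) = 2 + (1/7)*4 = 2 + 4/7 = 18/7)
B = -2 (B = 10/(-5) = 10*(-1/5) = -2)
C(N) = 39/7 (C(N) = (-3 + 6) + 18/7 = 3 + 18/7 = 39/7)
J(Q) = -3 + 39/(14*Q) (J(Q) = -3 + (39/(7*Q))/2 = -3 + 39/(14*Q))
56817/J(8) = 56817/(-3 + (39/14)/8) = 56817/(-3 + (39/14)*(1/8)) = 56817/(-3 + 39/112) = 56817/(-297/112) = 56817*(-112/297) = -707056/33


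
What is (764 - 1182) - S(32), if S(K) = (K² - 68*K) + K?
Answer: 702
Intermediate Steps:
S(K) = K² - 67*K
(764 - 1182) - S(32) = (764 - 1182) - 32*(-67 + 32) = -418 - 32*(-35) = -418 - 1*(-1120) = -418 + 1120 = 702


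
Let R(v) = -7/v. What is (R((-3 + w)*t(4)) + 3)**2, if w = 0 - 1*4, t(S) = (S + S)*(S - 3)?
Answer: 625/64 ≈ 9.7656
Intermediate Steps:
t(S) = 2*S*(-3 + S) (t(S) = (2*S)*(-3 + S) = 2*S*(-3 + S))
w = -4 (w = 0 - 4 = -4)
(R((-3 + w)*t(4)) + 3)**2 = (-7*1/(8*(-3 - 4)*(-3 + 4)) + 3)**2 = (-7/((-14*4)) + 3)**2 = (-7/((-7*8)) + 3)**2 = (-7/(-56) + 3)**2 = (-7*(-1/56) + 3)**2 = (1/8 + 3)**2 = (25/8)**2 = 625/64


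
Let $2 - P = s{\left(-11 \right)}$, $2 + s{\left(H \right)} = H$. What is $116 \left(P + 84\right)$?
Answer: $11484$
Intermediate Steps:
$s{\left(H \right)} = -2 + H$
$P = 15$ ($P = 2 - \left(-2 - 11\right) = 2 - -13 = 2 + 13 = 15$)
$116 \left(P + 84\right) = 116 \left(15 + 84\right) = 116 \cdot 99 = 11484$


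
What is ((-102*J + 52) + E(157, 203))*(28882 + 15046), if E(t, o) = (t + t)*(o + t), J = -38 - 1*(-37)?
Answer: 4972386032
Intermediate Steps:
J = -1 (J = -38 + 37 = -1)
E(t, o) = 2*t*(o + t) (E(t, o) = (2*t)*(o + t) = 2*t*(o + t))
((-102*J + 52) + E(157, 203))*(28882 + 15046) = ((-102*(-1) + 52) + 2*157*(203 + 157))*(28882 + 15046) = ((102 + 52) + 2*157*360)*43928 = (154 + 113040)*43928 = 113194*43928 = 4972386032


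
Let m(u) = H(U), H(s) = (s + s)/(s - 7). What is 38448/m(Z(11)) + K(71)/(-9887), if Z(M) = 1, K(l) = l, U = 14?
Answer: 95033773/9887 ≈ 9612.0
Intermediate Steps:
H(s) = 2*s/(-7 + s) (H(s) = (2*s)/(-7 + s) = 2*s/(-7 + s))
m(u) = 4 (m(u) = 2*14/(-7 + 14) = 2*14/7 = 2*14*(⅐) = 4)
38448/m(Z(11)) + K(71)/(-9887) = 38448/4 + 71/(-9887) = 38448*(¼) + 71*(-1/9887) = 9612 - 71/9887 = 95033773/9887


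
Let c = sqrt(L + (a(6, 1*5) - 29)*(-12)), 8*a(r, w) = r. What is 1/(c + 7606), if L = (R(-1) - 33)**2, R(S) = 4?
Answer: 3803/28925028 - sqrt(295)/28925028 ≈ 0.00013088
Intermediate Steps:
a(r, w) = r/8
L = 841 (L = (4 - 33)**2 = (-29)**2 = 841)
c = 2*sqrt(295) (c = sqrt(841 + ((1/8)*6 - 29)*(-12)) = sqrt(841 + (3/4 - 29)*(-12)) = sqrt(841 - 113/4*(-12)) = sqrt(841 + 339) = sqrt(1180) = 2*sqrt(295) ≈ 34.351)
1/(c + 7606) = 1/(2*sqrt(295) + 7606) = 1/(7606 + 2*sqrt(295))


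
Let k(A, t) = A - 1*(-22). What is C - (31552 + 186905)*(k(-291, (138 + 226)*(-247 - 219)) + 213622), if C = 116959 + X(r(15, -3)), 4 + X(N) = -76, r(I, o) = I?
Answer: -46608339442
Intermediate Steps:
k(A, t) = 22 + A (k(A, t) = A + 22 = 22 + A)
X(N) = -80 (X(N) = -4 - 76 = -80)
C = 116879 (C = 116959 - 80 = 116879)
C - (31552 + 186905)*(k(-291, (138 + 226)*(-247 - 219)) + 213622) = 116879 - (31552 + 186905)*((22 - 291) + 213622) = 116879 - 218457*(-269 + 213622) = 116879 - 218457*213353 = 116879 - 1*46608456321 = 116879 - 46608456321 = -46608339442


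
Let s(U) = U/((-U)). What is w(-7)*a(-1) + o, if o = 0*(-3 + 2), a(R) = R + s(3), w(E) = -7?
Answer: 14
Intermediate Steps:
s(U) = -1 (s(U) = U*(-1/U) = -1)
a(R) = -1 + R (a(R) = R - 1 = -1 + R)
o = 0 (o = 0*(-1) = 0)
w(-7)*a(-1) + o = -7*(-1 - 1) + 0 = -7*(-2) + 0 = 14 + 0 = 14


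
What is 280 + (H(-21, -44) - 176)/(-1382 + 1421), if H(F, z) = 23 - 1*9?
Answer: 3586/13 ≈ 275.85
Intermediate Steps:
H(F, z) = 14 (H(F, z) = 23 - 9 = 14)
280 + (H(-21, -44) - 176)/(-1382 + 1421) = 280 + (14 - 176)/(-1382 + 1421) = 280 - 162/39 = 280 - 162*1/39 = 280 - 54/13 = 3586/13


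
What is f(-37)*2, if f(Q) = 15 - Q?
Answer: 104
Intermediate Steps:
f(-37)*2 = (15 - 1*(-37))*2 = (15 + 37)*2 = 52*2 = 104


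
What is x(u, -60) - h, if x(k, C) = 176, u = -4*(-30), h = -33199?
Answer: 33375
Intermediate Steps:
u = 120
x(u, -60) - h = 176 - 1*(-33199) = 176 + 33199 = 33375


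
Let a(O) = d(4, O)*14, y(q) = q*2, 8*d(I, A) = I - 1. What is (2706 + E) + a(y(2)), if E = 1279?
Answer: 15961/4 ≈ 3990.3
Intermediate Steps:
d(I, A) = -⅛ + I/8 (d(I, A) = (I - 1)/8 = (-1 + I)/8 = -⅛ + I/8)
y(q) = 2*q
a(O) = 21/4 (a(O) = (-⅛ + (⅛)*4)*14 = (-⅛ + ½)*14 = (3/8)*14 = 21/4)
(2706 + E) + a(y(2)) = (2706 + 1279) + 21/4 = 3985 + 21/4 = 15961/4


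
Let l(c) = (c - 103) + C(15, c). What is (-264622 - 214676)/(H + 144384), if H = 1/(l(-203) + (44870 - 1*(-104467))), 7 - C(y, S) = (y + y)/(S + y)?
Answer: -3357383514963/1011380104751 ≈ -3.3196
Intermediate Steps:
C(y, S) = 7 - 2*y/(S + y) (C(y, S) = 7 - (y + y)/(S + y) = 7 - 2*y/(S + y))
l(c) = -103 + c + (75 + 7*c)/(15 + c) (l(c) = (c - 103) + (5*15 + 7*c)/(c + 15) = (-103 + c) + (75 + 7*c)/(15 + c) = -103 + c + (75 + 7*c)/(15 + c))
H = 94/14009587 (H = 1/((-1470 + (-203)² - 81*(-203))/(15 - 203) + (44870 - 1*(-104467))) = 1/((-1470 + 41209 + 16443)/(-188) + (44870 + 104467)) = 1/(-1/188*56182 + 149337) = 1/(-28091/94 + 149337) = 1/(14009587/94) = 94/14009587 ≈ 6.7097e-6)
(-264622 - 214676)/(H + 144384) = (-264622 - 214676)/(94/14009587 + 144384) = -479298/2022760209502/14009587 = -479298*14009587/2022760209502 = -3357383514963/1011380104751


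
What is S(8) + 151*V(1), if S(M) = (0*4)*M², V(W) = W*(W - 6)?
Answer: -755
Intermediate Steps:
V(W) = W*(-6 + W)
S(M) = 0 (S(M) = 0*M² = 0)
S(8) + 151*V(1) = 0 + 151*(1*(-6 + 1)) = 0 + 151*(1*(-5)) = 0 + 151*(-5) = 0 - 755 = -755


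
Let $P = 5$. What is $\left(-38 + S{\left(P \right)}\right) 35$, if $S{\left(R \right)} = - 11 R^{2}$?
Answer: $-10955$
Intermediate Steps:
$\left(-38 + S{\left(P \right)}\right) 35 = \left(-38 - 11 \cdot 5^{2}\right) 35 = \left(-38 - 275\right) 35 = \left(-313\right) 35 = -10955$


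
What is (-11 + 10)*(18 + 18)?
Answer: -36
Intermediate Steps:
(-11 + 10)*(18 + 18) = -1*36 = -36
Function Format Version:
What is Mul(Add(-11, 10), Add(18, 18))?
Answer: -36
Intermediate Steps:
Mul(Add(-11, 10), Add(18, 18)) = Mul(-1, 36) = -36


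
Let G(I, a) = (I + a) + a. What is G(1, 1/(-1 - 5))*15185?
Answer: 30370/3 ≈ 10123.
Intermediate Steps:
G(I, a) = I + 2*a
G(1, 1/(-1 - 5))*15185 = (1 + 2/(-1 - 5))*15185 = (1 + 2/(-6))*15185 = (1 + 2*(-1/6))*15185 = (1 - 1/3)*15185 = (2/3)*15185 = 30370/3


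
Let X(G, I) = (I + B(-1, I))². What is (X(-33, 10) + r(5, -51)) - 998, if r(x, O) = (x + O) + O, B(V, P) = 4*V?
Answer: -1059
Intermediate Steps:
r(x, O) = x + 2*O (r(x, O) = (O + x) + O = x + 2*O)
X(G, I) = (-4 + I)² (X(G, I) = (I + 4*(-1))² = (I - 4)² = (-4 + I)²)
(X(-33, 10) + r(5, -51)) - 998 = ((-4 + 10)² + (5 + 2*(-51))) - 998 = (6² + (5 - 102)) - 998 = (36 - 97) - 998 = -61 - 998 = -1059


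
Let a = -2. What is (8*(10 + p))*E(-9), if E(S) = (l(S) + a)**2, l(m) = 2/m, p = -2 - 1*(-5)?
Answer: 41600/81 ≈ 513.58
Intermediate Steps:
p = 3 (p = -2 + 5 = 3)
E(S) = (-2 + 2/S)**2 (E(S) = (2/S - 2)**2 = (-2 + 2/S)**2)
(8*(10 + p))*E(-9) = (8*(10 + 3))*(4*(-1 - 9)**2/(-9)**2) = (8*13)*(4*(1/81)*(-10)**2) = 104*(4*(1/81)*100) = 104*(400/81) = 41600/81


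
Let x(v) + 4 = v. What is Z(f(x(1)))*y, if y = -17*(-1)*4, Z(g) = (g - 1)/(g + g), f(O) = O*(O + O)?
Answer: 289/9 ≈ 32.111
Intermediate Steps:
x(v) = -4 + v
f(O) = 2*O² (f(O) = O*(2*O) = 2*O²)
Z(g) = (-1 + g)/(2*g) (Z(g) = (-1 + g)/((2*g)) = (-1 + g)*(1/(2*g)) = (-1 + g)/(2*g))
y = 68 (y = 17*4 = 68)
Z(f(x(1)))*y = ((-1 + 2*(-4 + 1)²)/(2*((2*(-4 + 1)²))))*68 = ((-1 + 2*(-3)²)/(2*((2*(-3)²))))*68 = ((-1 + 2*9)/(2*((2*9))))*68 = ((½)*(-1 + 18)/18)*68 = ((½)*(1/18)*17)*68 = (17/36)*68 = 289/9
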